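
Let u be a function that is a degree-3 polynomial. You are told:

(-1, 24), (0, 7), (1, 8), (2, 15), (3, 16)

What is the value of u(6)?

-137

Write u(x) = ax³ + bx² + cx + d; the 5 given values yield a linear system in the 4 coefficients.
Solving, u(x) = -2x³ + 9x² - 6x + 7.
Then u(6) = -137.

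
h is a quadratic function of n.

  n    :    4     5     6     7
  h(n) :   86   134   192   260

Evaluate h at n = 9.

First differences: 48, 58, 68. Second differences: 10, 10.
Level-2 differences are constant, so h has degree 2.
Fitting a degree-2 polynomial gives h(n) = 5n² + 3n - 6.
Then h(9) = 426.

426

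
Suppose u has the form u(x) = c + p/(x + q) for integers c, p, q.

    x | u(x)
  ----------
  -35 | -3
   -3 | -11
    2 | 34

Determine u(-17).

(u(x) − c)(x + q) = p for each data point; the three points give a linear system in c and q, then p follows.
Solving: c = -2, q = -1, p = 36, so u(x) = -2 + 36/(x − 1).
Then u(-17) = -2 + 36/(-18) = -4.

-4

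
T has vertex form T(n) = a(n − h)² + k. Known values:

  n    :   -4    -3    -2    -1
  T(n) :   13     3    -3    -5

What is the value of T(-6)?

First differences -10, -6, -2; second difference 4 = 2a, so a = 2.
Expanding, the n-coefficient is −2ah = -4h; matching it to the data gives h = -1, and then k = -5.
So T(n) = 2(n + 1)² − 5.
T(-6) = 2·(-5)² − 5 = 45.

45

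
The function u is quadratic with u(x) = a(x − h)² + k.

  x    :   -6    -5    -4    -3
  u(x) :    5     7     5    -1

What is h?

-5

First differences 2, -2, -6; second difference -4 = 2a, so a = -2.
Expanding, the x-coefficient is −2ah = 4h; matching it to the data gives h = -5, and then k = 7.
So u(x) = -2(x + 5)² + 7.
Hence h = -5.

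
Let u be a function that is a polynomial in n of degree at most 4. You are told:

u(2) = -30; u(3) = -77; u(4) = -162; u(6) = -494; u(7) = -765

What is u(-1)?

Write u(n) = an^4 + bn³ + cn² + dn + e; the 5 given values yield a linear system in the 5 coefficients.
Solving, the leading coefficient vanishes, and u(n) = -2n³ - n² - 4n - 2.
Then u(-1) = 3.

3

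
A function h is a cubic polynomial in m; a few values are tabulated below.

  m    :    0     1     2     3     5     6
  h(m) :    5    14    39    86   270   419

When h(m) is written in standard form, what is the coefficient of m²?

5

Write h(m) = am³ + bm² + cm + d; the 6 given values yield a linear system in the 4 coefficients.
Solving, h(m) = m³ + 5m² + 3m + 5.
The coefficient of m² is 5.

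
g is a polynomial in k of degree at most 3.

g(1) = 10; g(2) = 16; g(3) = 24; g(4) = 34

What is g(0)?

6

Write g(k) = ak³ + bk² + ck + d; the 4 given values yield a linear system in the 4 coefficients.
Solving, the leading coefficient vanishes, and g(k) = k² + 3k + 6.
The constant term is g(0) = 6.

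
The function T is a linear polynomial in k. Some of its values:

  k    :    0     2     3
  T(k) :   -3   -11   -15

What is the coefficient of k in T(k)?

Write T(k) = ak + b; the 3 given values yield a linear system in the 2 coefficients.
Solving, T(k) = -4k - 3.
The coefficient of k is -4.

-4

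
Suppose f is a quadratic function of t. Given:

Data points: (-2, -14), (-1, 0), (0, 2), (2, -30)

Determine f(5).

-168

Write f(t) = at² + bt + c; the 4 given values yield a linear system in the 3 coefficients.
Solving, f(t) = -6t² - 4t + 2.
Then f(5) = -168.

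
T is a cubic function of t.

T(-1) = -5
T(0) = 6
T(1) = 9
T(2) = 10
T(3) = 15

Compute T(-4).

First differences: 11, 3, 1, 5. Second differences: -8, -2, 4. Third differences: 6, 6.
Level-3 differences are constant, so T has degree 3.
Fitting a degree-3 polynomial gives T(t) = t³ - 4t² + 6t + 6.
Then T(-4) = -146.

-146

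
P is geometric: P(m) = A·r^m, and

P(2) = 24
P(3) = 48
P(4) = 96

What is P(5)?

Consecutive ratio: 48/24 = 2, and 96/48 = 2, so r = 2.
Then A·2^2 = 24 gives A = 6, and P(m) = 6·2^m.
P(5) = 6·2^5 = 192.

192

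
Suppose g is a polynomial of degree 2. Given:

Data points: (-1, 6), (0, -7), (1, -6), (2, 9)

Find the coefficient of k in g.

-6

Write g(k) = ak² + bk + c; the 4 given values yield a linear system in the 3 coefficients.
Solving, g(k) = 7k² - 6k - 7.
The coefficient of k is -6.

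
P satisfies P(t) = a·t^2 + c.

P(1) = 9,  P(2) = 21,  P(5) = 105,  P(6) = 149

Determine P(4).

69

From P(1) = 9 and P(2) = 21: 1a + c = 9 and 4a + c = 21.
Subtracting: 3a = 12, so a = 4; then c = 9 − 4·1 = 5.
So P(t) = 4t² + 5, and P(4) = 69.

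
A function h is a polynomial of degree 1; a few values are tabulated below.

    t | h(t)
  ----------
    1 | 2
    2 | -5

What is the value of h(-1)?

16

Write h(t) = at + b; the 2 given values yield a linear system in the 2 coefficients.
Solving, h(t) = -7t + 9.
Then h(-1) = 16.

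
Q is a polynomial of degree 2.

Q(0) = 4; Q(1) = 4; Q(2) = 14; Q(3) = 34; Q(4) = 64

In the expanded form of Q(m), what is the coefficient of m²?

5

Write Q(m) = am² + bm + c; the 5 given values yield a linear system in the 3 coefficients.
Solving, Q(m) = 5m² - 5m + 4.
The coefficient of m² is 5.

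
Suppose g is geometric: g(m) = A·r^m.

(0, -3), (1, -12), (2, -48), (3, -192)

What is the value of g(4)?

Consecutive ratio: -12/(-3) = 4, and -48/(-12) = 4, so r = 4.
Then A·4^0 = -3 gives A = -3, and g(m) = -3·4^m.
g(4) = -3·4^4 = -768.

-768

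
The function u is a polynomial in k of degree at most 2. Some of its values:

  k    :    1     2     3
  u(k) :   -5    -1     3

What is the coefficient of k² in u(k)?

Write u(k) = ak² + bk + c; the 3 given values yield a linear system in the 3 coefficients.
Solving, the leading coefficient vanishes, and u(k) = 4k - 9.
The coefficient of k² is 0.

0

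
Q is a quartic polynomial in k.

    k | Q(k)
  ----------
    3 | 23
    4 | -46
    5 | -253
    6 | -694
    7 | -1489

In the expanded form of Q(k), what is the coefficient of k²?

4

Write Q(k) = ak^4 + bk³ + ck² + dk + e; the 5 given values yield a linear system in the 5 coefficients.
Solving, Q(k) = -k^4 + 2k³ + 4k² + 4k + 2.
The coefficient of k² is 4.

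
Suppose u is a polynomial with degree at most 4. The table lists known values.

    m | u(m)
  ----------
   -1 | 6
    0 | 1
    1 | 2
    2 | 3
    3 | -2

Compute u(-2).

23

Write u(m) = am^4 + bm³ + cm² + dm + e; the 5 given values yield a linear system in the 5 coefficients.
Solving, the leading coefficient vanishes, and u(m) = -m³ + 3m² - m + 1.
Then u(-2) = 23.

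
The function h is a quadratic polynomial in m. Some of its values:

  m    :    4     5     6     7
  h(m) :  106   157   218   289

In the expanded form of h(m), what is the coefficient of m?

6

First differences: 51, 61, 71. Second differences: 10, 10.
Level-2 differences are constant, so h has degree 2.
Fitting a degree-2 polynomial gives h(m) = 5m² + 6m + 2.
The coefficient of m is 6.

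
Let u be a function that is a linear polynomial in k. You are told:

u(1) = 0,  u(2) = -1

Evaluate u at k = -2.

3

Write u(k) = ak + b; the 2 given values yield a linear system in the 2 coefficients.
Solving, u(k) = -k + 1.
Then u(-2) = 3.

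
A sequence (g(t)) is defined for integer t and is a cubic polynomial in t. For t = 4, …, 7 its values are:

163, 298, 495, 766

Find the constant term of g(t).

3

Write g(t) = at³ + bt² + ct + d; the 4 given values yield a linear system in the 4 coefficients.
Solving, g(t) = 2t³ + t² + 4t + 3.
The constant term is g(0) = 3.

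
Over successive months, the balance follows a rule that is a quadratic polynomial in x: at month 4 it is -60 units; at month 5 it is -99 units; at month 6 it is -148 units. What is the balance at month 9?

Write the value at x as T(x).
Write T(x) = ax² + bx + c; the 3 given values yield a linear system in the 3 coefficients.
Solving, T(x) = -5x² + 6x - 4.
Then T(9) = -355.

-355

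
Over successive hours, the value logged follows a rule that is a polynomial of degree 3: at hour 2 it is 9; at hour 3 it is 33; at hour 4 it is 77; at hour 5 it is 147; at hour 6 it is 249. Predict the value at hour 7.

Write the value at t as h(t).
Write h(t) = at³ + bt² + ct + d; the 5 given values yield a linear system in the 4 coefficients.
Solving, h(t) = t³ + t² - 3.
Then h(7) = 389.

389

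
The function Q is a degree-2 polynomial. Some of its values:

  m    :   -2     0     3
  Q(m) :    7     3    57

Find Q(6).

183

Write Q(m) = am² + bm + c; the 3 given values yield a linear system in the 3 coefficients.
Solving, Q(m) = 4m² + 6m + 3.
Then Q(6) = 183.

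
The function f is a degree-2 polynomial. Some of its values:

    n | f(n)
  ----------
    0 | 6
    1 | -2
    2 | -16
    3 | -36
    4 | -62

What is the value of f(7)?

-176

Write f(n) = an² + bn + c; the 5 given values yield a linear system in the 3 coefficients.
Solving, f(n) = -3n² - 5n + 6.
Then f(7) = -176.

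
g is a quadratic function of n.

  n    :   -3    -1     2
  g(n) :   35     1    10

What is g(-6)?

Write g(n) = an² + bn + c; the 3 given values yield a linear system in the 3 coefficients.
Solving, g(n) = 4n² - n - 4.
Then g(-6) = 146.

146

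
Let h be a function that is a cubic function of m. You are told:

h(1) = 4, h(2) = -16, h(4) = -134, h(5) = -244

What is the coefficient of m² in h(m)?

-6

Write h(m) = am³ + bm² + cm + d; the 4 given values yield a linear system in the 4 coefficients.
Solving, h(m) = -m³ - 6m² + 5m + 6.
The coefficient of m² is -6.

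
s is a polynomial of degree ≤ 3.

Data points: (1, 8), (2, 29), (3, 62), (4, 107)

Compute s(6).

233

First differences: 21, 33, 45. Second differences: 12, 12.
Level-2 differences are constant, so s has degree 2.
Fitting a degree-2 polynomial gives s(k) = 6k² + 3k - 1.
Then s(6) = 233.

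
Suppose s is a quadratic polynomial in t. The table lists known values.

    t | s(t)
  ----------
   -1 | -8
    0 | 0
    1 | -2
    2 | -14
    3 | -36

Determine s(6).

First differences: 8, -2, -12, -22. Second differences: -10, -10, -10.
Level-2 differences are constant, so s has degree 2.
Fitting a degree-2 polynomial gives s(t) = -5t² + 3t.
Then s(6) = -162.

-162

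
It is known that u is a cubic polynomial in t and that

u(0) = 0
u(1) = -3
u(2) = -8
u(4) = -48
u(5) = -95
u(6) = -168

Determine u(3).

-21

Write u(t) = at³ + bt² + ct + d; the 6 given values yield a linear system in the 4 coefficients.
Solving, u(t) = -t³ + 2t² - 4t.
Then u(3) = -21.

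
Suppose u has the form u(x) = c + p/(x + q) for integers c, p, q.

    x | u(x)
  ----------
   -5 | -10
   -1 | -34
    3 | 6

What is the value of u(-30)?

-5

(u(x) − c)(x + q) = p for each data point; the three points give a linear system in c and q, then p follows.
Solving: c = -4, q = 0, p = 30, so u(x) = -4 + 30/(x + 0).
Then u(-30) = -4 + 30/(-30) = -5.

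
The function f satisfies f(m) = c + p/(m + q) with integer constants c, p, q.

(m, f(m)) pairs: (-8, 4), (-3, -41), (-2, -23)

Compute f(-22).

(f(m) − c)(m + q) = p for each data point; the three points give a linear system in c and q, then p follows.
Solving: c = -5, q = 4, p = -36, so f(m) = -5 − 36/(m + 4).
Then f(-22) = -5 − 36/(-18) = -3.

-3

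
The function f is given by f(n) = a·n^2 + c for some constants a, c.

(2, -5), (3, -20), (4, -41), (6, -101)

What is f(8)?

From f(2) = -5 and f(3) = -20: 4a + c = -5 and 9a + c = -20.
Subtracting: 5a = -15, so a = -3; then c = -5 − (-3)·4 = 7.
So f(n) = -3n² + 7, and f(8) = -185.

-185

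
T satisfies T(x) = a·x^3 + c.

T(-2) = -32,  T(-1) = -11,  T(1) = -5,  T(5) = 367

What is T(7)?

From T(-2) = -32 and T(-1) = -11: -8a + c = -32 and -1a + c = -11.
Subtracting: 7a = 21, so a = 3; then c = -32 − 3·(-8) = -8.
So T(x) = 3x³ − 8, and T(7) = 1021.

1021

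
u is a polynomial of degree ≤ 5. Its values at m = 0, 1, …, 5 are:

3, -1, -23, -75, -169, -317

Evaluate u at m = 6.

Write u(m) = am^5 + bm^4 + cm³ + dm² + em + p; the 6 given values yield a linear system in the 6 coefficients.
Solving, the top 2 coefficients vanish, and u(m) = -2m³ - 3m² + m + 3.
Then u(6) = -531.

-531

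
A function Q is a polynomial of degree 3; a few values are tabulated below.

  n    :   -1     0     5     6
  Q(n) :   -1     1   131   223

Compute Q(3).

31

Write Q(n) = an³ + bn² + cn + d; the 4 given values yield a linear system in the 4 coefficients.
Solving, Q(n) = n³ + n + 1.
Then Q(3) = 31.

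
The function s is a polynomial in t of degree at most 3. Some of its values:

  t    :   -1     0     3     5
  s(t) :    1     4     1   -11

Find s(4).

-4

Write s(t) = at³ + bt² + ct + d; the 4 given values yield a linear system in the 4 coefficients.
Solving, the leading coefficient vanishes, and s(t) = -t² + 2t + 4.
Then s(4) = -4.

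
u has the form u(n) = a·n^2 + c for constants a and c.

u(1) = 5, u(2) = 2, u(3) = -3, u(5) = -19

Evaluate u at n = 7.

-43

From u(1) = 5 and u(2) = 2: 1a + c = 5 and 4a + c = 2.
Subtracting: 3a = -3, so a = -1; then c = 5 − (-1)·1 = 6.
So u(n) = -1n² + 6, and u(7) = -43.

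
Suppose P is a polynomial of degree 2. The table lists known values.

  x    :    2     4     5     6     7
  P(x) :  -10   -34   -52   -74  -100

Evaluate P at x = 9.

-164

Write P(x) = ax² + bx + c; the 5 given values yield a linear system in the 3 coefficients.
Solving, P(x) = -2x² - 2.
Then P(9) = -164.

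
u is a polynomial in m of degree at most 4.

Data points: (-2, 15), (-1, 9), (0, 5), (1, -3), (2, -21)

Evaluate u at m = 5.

First differences: -6, -4, -8, -18. Second differences: 2, -4, -10. Third differences: -6, -6.
Level-3 differences are constant, so u has degree 3.
Fitting a degree-3 polynomial gives u(m) = -m³ - 2m² - 5m + 5.
Then u(5) = -195.

-195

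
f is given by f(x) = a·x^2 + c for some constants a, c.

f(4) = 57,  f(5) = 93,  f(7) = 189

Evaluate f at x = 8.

249

From f(4) = 57 and f(5) = 93: 16a + c = 57 and 25a + c = 93.
Subtracting: 9a = 36, so a = 4; then c = 57 − 4·16 = -7.
So f(x) = 4x² − 7, and f(8) = 249.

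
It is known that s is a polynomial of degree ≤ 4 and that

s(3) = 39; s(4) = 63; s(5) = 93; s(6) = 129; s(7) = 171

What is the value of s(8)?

Write s(m) = am^4 + bm³ + cm² + dm + e; the 5 given values yield a linear system in the 5 coefficients.
Solving, the top 2 coefficients vanish, and s(m) = 3m² + 3m + 3.
Then s(8) = 219.

219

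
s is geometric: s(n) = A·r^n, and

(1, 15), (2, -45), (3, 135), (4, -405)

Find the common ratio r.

-3

Consecutive ratio: -45/15 = -3, and 135/(-45) = -3, so r = -3.
Then A·(-3)^1 = 15 gives A = -5, and s(n) = -5·(-3)^n.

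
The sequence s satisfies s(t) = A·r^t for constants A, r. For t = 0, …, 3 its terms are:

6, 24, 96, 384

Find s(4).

Consecutive ratio: 24/6 = 4, and 96/24 = 4, so r = 4.
Then A·4^0 = 6 gives A = 6, and s(t) = 6·4^t.
s(4) = 6·4^4 = 1536.

1536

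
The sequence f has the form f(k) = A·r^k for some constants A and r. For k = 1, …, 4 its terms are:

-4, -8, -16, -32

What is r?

2

Consecutive ratio: -8/(-4) = 2, and -16/(-8) = 2, so r = 2.
Then A·2^1 = -4 gives A = -2, and f(k) = -2·2^k.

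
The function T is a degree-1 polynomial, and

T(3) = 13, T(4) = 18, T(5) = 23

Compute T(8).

38

First differences: 5, 5.
Level-1 differences are constant, so T has degree 1.
Fitting a degree-1 polynomial gives T(x) = 5x - 2.
Then T(8) = 38.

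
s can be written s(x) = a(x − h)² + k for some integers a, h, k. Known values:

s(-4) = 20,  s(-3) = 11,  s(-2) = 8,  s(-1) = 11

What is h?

-2

First differences -9, -3, 3; second difference 6 = 2a, so a = 3.
Expanding, the x-coefficient is −2ah = -6h; matching it to the data gives h = -2, and then k = 8.
So s(x) = 3(x + 2)² + 8.
Hence h = -2.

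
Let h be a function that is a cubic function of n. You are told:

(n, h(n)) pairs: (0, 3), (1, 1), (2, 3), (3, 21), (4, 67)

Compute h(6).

First differences: -2, 2, 18, 46. Second differences: 4, 16, 28. Third differences: 12, 12.
Level-3 differences are constant, so h has degree 3.
Fitting a degree-3 polynomial gives h(n) = 2n³ - 4n² + 3.
Then h(6) = 291.

291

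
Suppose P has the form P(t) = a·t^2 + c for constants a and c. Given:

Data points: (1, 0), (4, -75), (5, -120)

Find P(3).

-40

From P(1) = 0 and P(4) = -75: 1a + c = 0 and 16a + c = -75.
Subtracting: 15a = -75, so a = -5; then c = 0 − (-5)·1 = 5.
So P(t) = -5t² + 5, and P(3) = -40.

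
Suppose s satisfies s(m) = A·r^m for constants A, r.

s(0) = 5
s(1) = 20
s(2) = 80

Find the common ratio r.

Consecutive ratio: 20/5 = 4, and 80/20 = 4, so r = 4.
Then A·4^0 = 5 gives A = 5, and s(m) = 5·4^m.

4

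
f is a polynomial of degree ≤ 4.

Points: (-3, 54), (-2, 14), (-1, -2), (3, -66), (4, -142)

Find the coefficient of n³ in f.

-2

Write f(n) = an^4 + bn³ + cn² + dn + e; the 5 given values yield a linear system in the 5 coefficients.
Solving, the leading coefficient vanishes, and f(n) = -2n³ - 2n - 6.
The coefficient of n³ is -2.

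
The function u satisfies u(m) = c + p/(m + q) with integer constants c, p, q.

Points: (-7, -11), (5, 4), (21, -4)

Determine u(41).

(u(m) − c)(m + q) = p for each data point; the three points give a linear system in c and q, then p follows.
Solving: c = -6, q = -1, p = 40, so u(m) = -6 + 40/(m − 1).
Then u(41) = -6 + 40/40 = -5.

-5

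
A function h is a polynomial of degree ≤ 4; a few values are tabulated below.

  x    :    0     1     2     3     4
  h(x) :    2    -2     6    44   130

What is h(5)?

Write h(x) = ax^4 + bx³ + cx² + dx + e; the 5 given values yield a linear system in the 5 coefficients.
Solving, the leading coefficient vanishes, and h(x) = 3x³ - 3x² - 4x + 2.
Then h(5) = 282.

282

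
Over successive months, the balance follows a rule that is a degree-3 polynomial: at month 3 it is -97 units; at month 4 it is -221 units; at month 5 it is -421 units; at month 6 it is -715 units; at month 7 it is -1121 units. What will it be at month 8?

-1657

Write the value at x as Q(x).
Write Q(x) = ax³ + bx² + cx + d; the 5 given values yield a linear system in the 4 coefficients.
Solving, Q(x) = -3x³ - 2x² + x - 1.
Then Q(8) = -1657.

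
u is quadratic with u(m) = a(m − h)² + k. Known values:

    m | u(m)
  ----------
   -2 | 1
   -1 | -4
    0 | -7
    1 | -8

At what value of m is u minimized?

First differences -5, -3, -1; second difference 2 = 2a, so a = 1.
Expanding, the m-coefficient is −2ah = -2h; matching it to the data gives h = 1, and then k = -8.
So u(m) = 1(m − 1)² − 8.
Hence h = 1.

1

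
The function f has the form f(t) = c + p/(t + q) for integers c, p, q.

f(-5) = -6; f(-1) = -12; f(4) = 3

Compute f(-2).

(f(t) − c)(t + q) = p for each data point; the three points give a linear system in c and q, then p follows.
Solving: c = -3, q = -1, p = 18, so f(t) = -3 + 18/(t − 1).
Then f(-2) = -3 + 18/(-3) = -9.

-9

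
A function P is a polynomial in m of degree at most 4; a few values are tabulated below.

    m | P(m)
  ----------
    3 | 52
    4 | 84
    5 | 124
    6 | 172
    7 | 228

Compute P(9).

First differences: 32, 40, 48, 56. Second differences: 8, 8, 8.
Level-2 differences are constant, so P has degree 2.
Fitting a degree-2 polynomial gives P(m) = 4m² + 4m + 4.
Then P(9) = 364.

364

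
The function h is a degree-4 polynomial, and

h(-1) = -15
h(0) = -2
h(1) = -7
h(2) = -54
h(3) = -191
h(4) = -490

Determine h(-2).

-46

First differences: 13, -5, -47, -137, -299. Second differences: -18, -42, -90, -162. Third differences: -24, -48, -72. Fourth differences: -24, -24.
Level-4 differences are constant, so h has degree 4.
Fitting a degree-4 polynomial gives h(k) = -k^4 - 2k³ - 8k² + 6k - 2.
Then h(-2) = -46.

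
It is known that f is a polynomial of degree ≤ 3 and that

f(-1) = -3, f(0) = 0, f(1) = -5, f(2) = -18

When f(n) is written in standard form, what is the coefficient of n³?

0

First differences: 3, -5, -13. Second differences: -8, -8.
Level-2 differences are constant, so f has degree 2.
Fitting a degree-2 polynomial gives f(n) = -4n² - n.
The coefficient of n³ is 0.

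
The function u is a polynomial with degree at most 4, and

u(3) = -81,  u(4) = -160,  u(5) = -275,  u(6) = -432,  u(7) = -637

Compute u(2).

First differences: -79, -115, -157, -205. Second differences: -36, -42, -48. Third differences: -6, -6.
Level-3 differences are constant, so u has degree 3.
Fitting a degree-3 polynomial gives u(x) = -x³ - 6x².
Then u(2) = -32.

-32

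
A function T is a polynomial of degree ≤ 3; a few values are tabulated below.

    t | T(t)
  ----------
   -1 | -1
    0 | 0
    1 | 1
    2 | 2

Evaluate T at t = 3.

3

First differences: 1, 1, 1.
Level-1 differences are constant, so T has degree 1.
Extending the table by one column gives the next first difference 1, so T(3) = 2 + 1 = 3.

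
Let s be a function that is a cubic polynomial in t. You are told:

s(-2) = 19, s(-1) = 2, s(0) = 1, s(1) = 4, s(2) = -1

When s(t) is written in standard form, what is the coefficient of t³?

First differences: -17, -1, 3, -5. Second differences: 16, 4, -8. Third differences: -12, -12.
Level-3 differences are constant, so s has degree 3.
Fitting a degree-3 polynomial gives s(t) = -2t³ + 2t² + 3t + 1.
The coefficient of t³ is -2.

-2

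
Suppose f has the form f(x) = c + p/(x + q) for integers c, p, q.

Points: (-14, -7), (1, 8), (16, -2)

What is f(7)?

0

(f(x) − c)(x + q) = p for each data point; the three points give a linear system in c and q, then p follows.
Solving: c = -4, q = 2, p = 36, so f(x) = -4 + 36/(x + 2).
Then f(7) = -4 + 36/9 = 0.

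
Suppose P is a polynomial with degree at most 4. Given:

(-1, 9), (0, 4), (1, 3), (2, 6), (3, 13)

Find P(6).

First differences: -5, -1, 3, 7. Second differences: 4, 4, 4.
Level-2 differences are constant, so P has degree 2.
Fitting a degree-2 polynomial gives P(x) = 2x² - 3x + 4.
Then P(6) = 58.

58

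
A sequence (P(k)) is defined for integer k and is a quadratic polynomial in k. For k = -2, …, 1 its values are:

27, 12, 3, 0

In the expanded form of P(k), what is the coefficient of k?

First differences: -15, -9, -3. Second differences: 6, 6.
Level-2 differences are constant, so P has degree 2.
Fitting a degree-2 polynomial gives P(k) = 3k² - 6k + 3.
The coefficient of k is -6.

-6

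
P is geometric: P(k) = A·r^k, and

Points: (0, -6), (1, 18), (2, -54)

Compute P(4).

-486

Consecutive ratio: 18/(-6) = -3, and -54/18 = -3, so r = -3.
Then A·(-3)^0 = -6 gives A = -6, and P(k) = -6·(-3)^k.
P(4) = -6·(-3)^4 = -486.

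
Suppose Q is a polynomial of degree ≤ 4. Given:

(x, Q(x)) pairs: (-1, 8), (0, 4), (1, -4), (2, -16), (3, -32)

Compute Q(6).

-104

First differences: -4, -8, -12, -16. Second differences: -4, -4, -4.
Level-2 differences are constant, so Q has degree 2.
Fitting a degree-2 polynomial gives Q(x) = -2x² - 6x + 4.
Then Q(6) = -104.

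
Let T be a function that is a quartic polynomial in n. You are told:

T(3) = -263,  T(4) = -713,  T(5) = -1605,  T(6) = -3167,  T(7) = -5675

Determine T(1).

Write T(n) = an^4 + bn³ + cn² + dn + e; the 5 given values yield a linear system in the 5 coefficients.
Solving, T(n) = -2n^4 - 2n³ - 3n² - 5n - 5.
Then T(1) = -17.

-17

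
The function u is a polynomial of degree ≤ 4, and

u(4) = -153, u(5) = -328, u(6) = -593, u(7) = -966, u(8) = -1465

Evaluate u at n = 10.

First differences: -175, -265, -373, -499. Second differences: -90, -108, -126. Third differences: -18, -18.
Level-3 differences are constant, so u has degree 3.
Fitting a degree-3 polynomial gives u(n) = -3n³ + 8n + 7.
Then u(10) = -2913.

-2913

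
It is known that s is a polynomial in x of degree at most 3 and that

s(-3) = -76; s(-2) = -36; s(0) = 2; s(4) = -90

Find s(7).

-306

Write s(x) = ax³ + bx² + cx + d; the 4 given values yield a linear system in the 4 coefficients.
Solving, the leading coefficient vanishes, and s(x) = -7x² + 5x + 2.
Then s(7) = -306.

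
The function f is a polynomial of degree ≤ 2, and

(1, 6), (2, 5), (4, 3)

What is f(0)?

Write f(n) = an² + bn + c; the 3 given values yield a linear system in the 3 coefficients.
Solving, the leading coefficient vanishes, and f(n) = -n + 7.
Then f(0) = 7.

7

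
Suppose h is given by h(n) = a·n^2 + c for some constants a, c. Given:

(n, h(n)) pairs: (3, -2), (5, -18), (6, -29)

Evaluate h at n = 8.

-57

From h(3) = -2 and h(5) = -18: 9a + c = -2 and 25a + c = -18.
Subtracting: 16a = -16, so a = -1; then c = -2 − (-1)·9 = 7.
So h(n) = -1n² + 7, and h(8) = -57.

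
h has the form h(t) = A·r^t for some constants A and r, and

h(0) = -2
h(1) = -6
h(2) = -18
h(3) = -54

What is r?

Consecutive ratio: -6/(-2) = 3, and -18/(-6) = 3, so r = 3.
Then A·3^0 = -2 gives A = -2, and h(t) = -2·3^t.

3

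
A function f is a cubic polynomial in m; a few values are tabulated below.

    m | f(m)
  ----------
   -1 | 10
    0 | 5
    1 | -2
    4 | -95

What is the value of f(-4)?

73

Write f(m) = am³ + bm² + cm + d; the 4 given values yield a linear system in the 4 coefficients.
Solving, f(m) = -m³ - m² - 5m + 5.
Then f(-4) = 73.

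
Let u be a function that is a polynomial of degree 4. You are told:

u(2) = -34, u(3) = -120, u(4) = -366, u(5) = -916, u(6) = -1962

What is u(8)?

Write u(t) = at^4 + bt³ + ct² + dt + e; the 5 given values yield a linear system in the 5 coefficients.
Solving, u(t) = -2t^4 + 4t³ - 6t² - 2t - 6.
Then u(8) = -6550.

-6550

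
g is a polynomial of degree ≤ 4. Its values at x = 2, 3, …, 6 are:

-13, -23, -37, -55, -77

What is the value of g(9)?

Write g(x) = ax^4 + bx³ + cx² + dx + e; the 5 given values yield a linear system in the 5 coefficients.
Solving, the top 2 coefficients vanish, and g(x) = -2x² - 5.
Then g(9) = -167.

-167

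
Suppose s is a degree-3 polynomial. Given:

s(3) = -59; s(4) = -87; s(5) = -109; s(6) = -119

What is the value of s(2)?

Write s(t) = at³ + bt² + ct + d; the 4 given values yield a linear system in the 4 coefficients.
Solving, s(t) = t³ - 9t² - 2t + 1.
Then s(2) = -31.

-31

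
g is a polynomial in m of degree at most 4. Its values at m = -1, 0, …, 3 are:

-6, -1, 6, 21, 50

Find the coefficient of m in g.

5

Write g(m) = am^4 + bm³ + cm² + dm + e; the 5 given values yield a linear system in the 5 coefficients.
Solving, the leading coefficient vanishes, and g(m) = m³ + m² + 5m - 1.
The coefficient of m is 5.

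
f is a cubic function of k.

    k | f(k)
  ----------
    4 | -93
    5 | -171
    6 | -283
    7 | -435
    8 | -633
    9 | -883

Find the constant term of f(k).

First differences: -78, -112, -152, -198, -250. Second differences: -34, -40, -46, -52. Third differences: -6, -6, -6.
Level-3 differences are constant, so f has degree 3.
Fitting a degree-3 polynomial gives f(k) = -k³ - 2k² + k - 1.
The constant term is f(0) = -1.

-1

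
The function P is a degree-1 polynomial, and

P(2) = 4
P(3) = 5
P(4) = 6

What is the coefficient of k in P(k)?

Write P(k) = ak + b; the 3 given values yield a linear system in the 2 coefficients.
Solving, P(k) = k + 2.
The coefficient of k is 1.

1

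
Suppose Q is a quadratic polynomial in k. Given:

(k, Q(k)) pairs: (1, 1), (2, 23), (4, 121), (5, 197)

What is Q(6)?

291

Write Q(k) = ak² + bk + c; the 4 given values yield a linear system in the 3 coefficients.
Solving, Q(k) = 9k² - 5k - 3.
Then Q(6) = 291.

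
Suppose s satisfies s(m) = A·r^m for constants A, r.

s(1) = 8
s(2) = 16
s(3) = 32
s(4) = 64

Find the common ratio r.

2

Consecutive ratio: 16/8 = 2, and 32/16 = 2, so r = 2.
Then A·2^1 = 8 gives A = 4, and s(m) = 4·2^m.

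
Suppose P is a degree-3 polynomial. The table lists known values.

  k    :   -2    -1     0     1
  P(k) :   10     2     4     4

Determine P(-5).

Write P(k) = ak³ + bk² + ck + d; the 4 given values yield a linear system in the 4 coefficients.
Solving, P(k) = -2k³ - k² + 3k + 4.
Then P(-5) = 214.

214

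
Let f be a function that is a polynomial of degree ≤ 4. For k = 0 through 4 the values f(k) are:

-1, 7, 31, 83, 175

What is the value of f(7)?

First differences: 8, 24, 52, 92. Second differences: 16, 28, 40. Third differences: 12, 12.
Level-3 differences are constant, so f has degree 3.
Fitting a degree-3 polynomial gives f(k) = 2k³ + 2k² + 4k - 1.
Then f(7) = 811.

811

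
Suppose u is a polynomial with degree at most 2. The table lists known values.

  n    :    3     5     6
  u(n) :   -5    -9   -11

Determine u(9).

Write u(n) = an² + bn + c; the 3 given values yield a linear system in the 3 coefficients.
Solving, the leading coefficient vanishes, and u(n) = -2n + 1.
Then u(9) = -17.

-17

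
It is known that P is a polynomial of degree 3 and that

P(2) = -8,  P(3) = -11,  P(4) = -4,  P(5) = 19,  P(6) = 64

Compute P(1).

First differences: -3, 7, 23, 45. Second differences: 10, 16, 22. Third differences: 6, 6.
Level-3 differences are constant, so P has degree 3.
Fitting a degree-3 polynomial gives P(n) = n³ - 4n² - 2n + 4.
Then P(1) = -1.

-1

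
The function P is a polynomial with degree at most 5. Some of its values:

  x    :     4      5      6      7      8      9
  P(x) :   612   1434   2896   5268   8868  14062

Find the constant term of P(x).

First differences: 822, 1462, 2372, 3600, 5194. Second differences: 640, 910, 1228, 1594. Third differences: 270, 318, 366. Fourth differences: 48, 48.
Level-4 differences are constant, so P has degree 4.
Fitting a degree-4 polynomial gives P(x) = 2x^4 + x³ + 3x² - 4x + 4.
The constant term is P(0) = 4.

4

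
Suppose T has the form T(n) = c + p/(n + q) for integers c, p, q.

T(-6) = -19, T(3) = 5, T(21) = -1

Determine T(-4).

-51

(T(n) − c)(n + q) = p for each data point; the three points give a linear system in c and q, then p follows.
Solving: c = -3, q = 3, p = 48, so T(n) = -3 + 48/(n + 3).
Then T(-4) = -3 + 48/(-1) = -51.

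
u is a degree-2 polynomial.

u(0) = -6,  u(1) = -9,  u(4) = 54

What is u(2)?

0

Write u(k) = ak² + bk + c; the 3 given values yield a linear system in the 3 coefficients.
Solving, u(k) = 6k² - 9k - 6.
Then u(2) = 0.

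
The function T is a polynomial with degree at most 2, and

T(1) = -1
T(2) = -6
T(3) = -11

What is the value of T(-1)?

Write T(m) = am² + bm + c; the 3 given values yield a linear system in the 3 coefficients.
Solving, the leading coefficient vanishes, and T(m) = -5m + 4.
Then T(-1) = 9.

9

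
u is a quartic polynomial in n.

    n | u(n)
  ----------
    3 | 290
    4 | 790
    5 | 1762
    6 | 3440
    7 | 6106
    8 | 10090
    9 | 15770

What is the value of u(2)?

Write u(n) = an^4 + bn³ + cn² + dn + e; the 7 given values yield a linear system in the 5 coefficients.
Solving, u(n) = 2n^4 + 3n³ + 6n² - 3n + 2.
Then u(2) = 76.

76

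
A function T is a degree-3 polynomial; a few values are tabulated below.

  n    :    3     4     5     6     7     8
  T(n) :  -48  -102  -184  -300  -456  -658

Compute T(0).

6

First differences: -54, -82, -116, -156, -202. Second differences: -28, -34, -40, -46. Third differences: -6, -6, -6.
Level-3 differences are constant, so T has degree 3.
Fitting a degree-3 polynomial gives T(n) = -n³ - 2n² - 3n + 6.
Then T(0) = 6.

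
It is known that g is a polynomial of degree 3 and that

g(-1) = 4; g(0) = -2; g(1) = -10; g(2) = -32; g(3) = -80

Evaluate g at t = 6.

First differences: -6, -8, -22, -48. Second differences: -2, -14, -26. Third differences: -12, -12.
Level-3 differences are constant, so g has degree 3.
Fitting a degree-3 polynomial gives g(t) = -2t³ - t² - 5t - 2.
Then g(6) = -500.

-500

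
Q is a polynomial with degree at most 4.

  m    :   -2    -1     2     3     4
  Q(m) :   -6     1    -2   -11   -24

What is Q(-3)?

Write Q(m) = am^4 + bm³ + cm² + dm + e; the 5 given values yield a linear system in the 5 coefficients.
Solving, the top 2 coefficients vanish, and Q(m) = -2m² + m + 4.
Then Q(-3) = -17.

-17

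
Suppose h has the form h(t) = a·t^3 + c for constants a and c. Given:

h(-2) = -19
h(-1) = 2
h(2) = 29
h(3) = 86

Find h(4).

197

From h(-2) = -19 and h(-1) = 2: -8a + c = -19 and -1a + c = 2.
Subtracting: 7a = 21, so a = 3; then c = -19 − 3·(-8) = 5.
So h(t) = 3t³ + 5, and h(4) = 197.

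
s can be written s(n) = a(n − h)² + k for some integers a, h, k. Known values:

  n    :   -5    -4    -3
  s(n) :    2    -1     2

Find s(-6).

11

First differences -3, 3; second difference 6 = 2a, so a = 3.
Expanding, the n-coefficient is −2ah = -6h; matching it to the data gives h = -4, and then k = -1.
So s(n) = 3(n + 4)² − 1.
s(-6) = 3·(-2)² − 1 = 11.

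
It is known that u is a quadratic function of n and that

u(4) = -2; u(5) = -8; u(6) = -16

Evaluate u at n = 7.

-26

Write u(n) = an² + bn + c; the 3 given values yield a linear system in the 3 coefficients.
Solving, u(n) = -n² + 3n + 2.
Then u(7) = -26.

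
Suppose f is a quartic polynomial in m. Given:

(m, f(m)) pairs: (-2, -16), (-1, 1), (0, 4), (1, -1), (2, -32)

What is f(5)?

Write f(m) = am^4 + bm³ + cm² + dm + e; the 5 given values yield a linear system in the 5 coefficients.
Solving, f(m) = -m^4 - m³ - 3m² + 4.
Then f(5) = -821.

-821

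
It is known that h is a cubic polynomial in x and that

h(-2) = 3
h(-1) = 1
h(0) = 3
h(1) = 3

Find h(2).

Write h(x) = ax³ + bx² + cx + d; the 4 given values yield a linear system in the 4 coefficients.
Solving, h(x) = -x³ - x² + 2x + 3.
Then h(2) = -5.

-5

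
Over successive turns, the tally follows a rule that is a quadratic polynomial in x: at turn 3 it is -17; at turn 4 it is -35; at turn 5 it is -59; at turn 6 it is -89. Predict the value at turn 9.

-215

Write the value at x as T(x).
First differences: -18, -24, -30. Second differences: -6, -6.
Level-2 differences are constant, so T has degree 2.
Fitting a degree-2 polynomial gives T(x) = -3x² + 3x + 1.
Then T(9) = -215.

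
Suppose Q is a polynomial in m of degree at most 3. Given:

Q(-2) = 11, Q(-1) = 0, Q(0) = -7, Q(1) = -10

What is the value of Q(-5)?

Write Q(m) = am³ + bm² + cm + d; the 4 given values yield a linear system in the 4 coefficients.
Solving, the leading coefficient vanishes, and Q(m) = 2m² - 5m - 7.
Then Q(-5) = 68.

68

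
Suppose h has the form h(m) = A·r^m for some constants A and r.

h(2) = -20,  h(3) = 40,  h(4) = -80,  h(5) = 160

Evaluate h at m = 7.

640

Consecutive ratio: 40/(-20) = -2, and -80/40 = -2, so r = -2.
Then A·(-2)^2 = -20 gives A = -5, and h(m) = -5·(-2)^m.
h(7) = -5·(-2)^7 = 640.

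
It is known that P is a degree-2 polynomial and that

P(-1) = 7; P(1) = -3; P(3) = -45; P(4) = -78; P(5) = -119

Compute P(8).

-290

Write P(t) = at² + bt + c; the 5 given values yield a linear system in the 3 coefficients.
Solving, P(t) = -4t² - 5t + 6.
Then P(8) = -290.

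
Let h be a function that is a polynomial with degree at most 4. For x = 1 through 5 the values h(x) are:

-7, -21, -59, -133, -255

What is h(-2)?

First differences: -14, -38, -74, -122. Second differences: -24, -36, -48. Third differences: -12, -12.
Level-3 differences are constant, so h has degree 3.
Fitting a degree-3 polynomial gives h(x) = -2x³ - 5.
Then h(-2) = 11.

11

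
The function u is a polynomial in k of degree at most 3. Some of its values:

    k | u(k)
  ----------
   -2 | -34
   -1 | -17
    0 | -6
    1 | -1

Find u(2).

Write u(k) = ak³ + bk² + ck + d; the 4 given values yield a linear system in the 4 coefficients.
Solving, the leading coefficient vanishes, and u(k) = -3k² + 8k - 6.
Then u(2) = -2.

-2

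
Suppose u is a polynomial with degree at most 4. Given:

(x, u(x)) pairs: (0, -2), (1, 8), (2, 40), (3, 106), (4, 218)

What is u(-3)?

First differences: 10, 32, 66, 112. Second differences: 22, 34, 46. Third differences: 12, 12.
Level-3 differences are constant, so u has degree 3.
Fitting a degree-3 polynomial gives u(x) = 2x³ + 5x² + 3x - 2.
Then u(-3) = -20.

-20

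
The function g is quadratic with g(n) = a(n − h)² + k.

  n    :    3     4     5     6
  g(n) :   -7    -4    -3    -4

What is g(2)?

-12

First differences 3, 1, -1; second difference -2 = 2a, so a = -1.
Expanding, the n-coefficient is −2ah = 2h; matching it to the data gives h = 5, and then k = -3.
So g(n) = -1(n − 5)² − 3.
g(2) = -1·(-3)² − 3 = -12.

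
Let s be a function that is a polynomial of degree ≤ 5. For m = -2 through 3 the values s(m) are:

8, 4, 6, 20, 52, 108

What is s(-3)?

First differences: -4, 2, 14, 32, 56. Second differences: 6, 12, 18, 24. Third differences: 6, 6, 6.
Level-3 differences are constant, so s has degree 3.
Fitting a degree-3 polynomial gives s(m) = m³ + 6m² + 7m + 6.
Then s(-3) = 12.

12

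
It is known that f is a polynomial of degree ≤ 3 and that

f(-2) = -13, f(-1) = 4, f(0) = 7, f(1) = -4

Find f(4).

First differences: 17, 3, -11. Second differences: -14, -14.
Level-2 differences are constant, so f has degree 2.
Fitting a degree-2 polynomial gives f(t) = -7t² - 4t + 7.
Then f(4) = -121.

-121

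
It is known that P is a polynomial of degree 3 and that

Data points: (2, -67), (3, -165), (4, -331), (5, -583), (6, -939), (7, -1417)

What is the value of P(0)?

Write P(m) = am³ + bm² + cm + d; the 6 given values yield a linear system in the 4 coefficients.
Solving, P(m) = -3m³ - 7m² - 6m - 3.
Then P(0) = -3.

-3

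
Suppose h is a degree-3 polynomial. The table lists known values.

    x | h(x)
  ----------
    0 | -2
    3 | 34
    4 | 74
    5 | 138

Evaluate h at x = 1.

Write h(x) = ax³ + bx² + cx + d; the 4 given values yield a linear system in the 4 coefficients.
Solving, h(x) = x³ + 3x - 2.
Then h(1) = 2.

2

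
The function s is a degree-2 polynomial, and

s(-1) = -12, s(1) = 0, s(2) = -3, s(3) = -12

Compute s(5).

Write s(k) = ak² + bk + c; the 4 given values yield a linear system in the 3 coefficients.
Solving, s(k) = -3k² + 6k - 3.
Then s(5) = -48.

-48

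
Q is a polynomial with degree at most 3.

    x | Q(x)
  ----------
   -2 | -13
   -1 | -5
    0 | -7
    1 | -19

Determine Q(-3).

Write Q(x) = ax³ + bx² + cx + d; the 4 given values yield a linear system in the 4 coefficients.
Solving, the leading coefficient vanishes, and Q(x) = -5x² - 7x - 7.
Then Q(-3) = -31.

-31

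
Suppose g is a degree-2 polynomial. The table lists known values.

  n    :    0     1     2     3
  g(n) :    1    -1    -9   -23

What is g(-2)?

Write g(n) = an² + bn + c; the 4 given values yield a linear system in the 3 coefficients.
Solving, g(n) = -3n² + n + 1.
Then g(-2) = -13.

-13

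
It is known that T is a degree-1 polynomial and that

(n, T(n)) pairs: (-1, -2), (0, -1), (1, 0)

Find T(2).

First differences: 1, 1.
Level-1 differences are constant, so T has degree 1.
Extending the table by one column gives the next first difference 1, so T(2) = 0 + 1 = 1.

1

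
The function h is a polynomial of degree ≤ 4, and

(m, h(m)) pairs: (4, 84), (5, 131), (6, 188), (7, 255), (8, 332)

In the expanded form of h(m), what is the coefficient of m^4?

0

First differences: 47, 57, 67, 77. Second differences: 10, 10, 10.
Level-2 differences are constant, so h has degree 2.
Fitting a degree-2 polynomial gives h(m) = 5m² + 2m - 4.
The coefficient of m^4 is 0.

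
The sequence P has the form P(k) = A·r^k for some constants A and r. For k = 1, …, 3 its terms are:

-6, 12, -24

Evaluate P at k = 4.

48

Consecutive ratio: 12/(-6) = -2, and -24/12 = -2, so r = -2.
Then A·(-2)^1 = -6 gives A = 3, and P(k) = 3·(-2)^k.
P(4) = 3·(-2)^4 = 48.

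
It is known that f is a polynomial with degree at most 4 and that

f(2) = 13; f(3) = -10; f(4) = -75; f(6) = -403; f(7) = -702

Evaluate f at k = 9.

-1660

Write f(k) = ak^4 + bk³ + ck² + dk + e; the 5 given values yield a linear system in the 5 coefficients.
Solving, the leading coefficient vanishes, and f(k) = -3k³ + 6k² + 4k + 5.
Then f(9) = -1660.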